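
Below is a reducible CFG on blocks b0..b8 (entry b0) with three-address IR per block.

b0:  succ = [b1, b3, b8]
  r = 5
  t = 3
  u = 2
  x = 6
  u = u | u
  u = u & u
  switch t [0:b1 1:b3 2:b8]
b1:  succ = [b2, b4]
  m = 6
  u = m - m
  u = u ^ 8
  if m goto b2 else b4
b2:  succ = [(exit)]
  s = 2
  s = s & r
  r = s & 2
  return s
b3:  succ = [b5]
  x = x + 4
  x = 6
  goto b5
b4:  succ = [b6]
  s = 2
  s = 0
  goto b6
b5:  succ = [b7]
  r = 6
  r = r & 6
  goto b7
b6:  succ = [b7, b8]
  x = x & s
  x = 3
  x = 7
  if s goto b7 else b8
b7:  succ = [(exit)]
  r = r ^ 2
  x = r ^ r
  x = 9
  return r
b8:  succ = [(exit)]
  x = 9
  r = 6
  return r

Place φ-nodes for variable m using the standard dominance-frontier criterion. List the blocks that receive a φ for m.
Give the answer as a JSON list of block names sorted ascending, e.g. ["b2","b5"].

idom tree: b1←b0 b2←b1 b3←b0 b4←b1 b5←b3 b6←b4 b7←b0 b8←b0
Dom at joins:
  b7: preds {b5,b6}: {b0,b3,b5} ∩ {b0,b1,b4,b6} = {b0}; idom=b0
  b8: preds {b0,b6}: {b0} ∩ {b0,b1,b4,b6} = {b0}; idom=b0

DF derivation:
  join b7 pred b5: b5→b3 stop@b0
  join b7 pred b6: b6→b4→b1 stop@b0
  join b8 pred b0: · stop@b0
  join b8 pred b6: b6→b4→b1 stop@b0
  DF(b0)=∅
  DF(b1)={b7,b8}
  DF(b2)=∅
  DF(b3)={b7}
  DF(b4)={b7,b8}
  DF(b5)={b7}
  DF(b6)={b7,b8}
  DF(b7)=∅
  DF(b8)=∅

φ for m: defs {b1}
  DF⁺ = {b7,b8}

Answer: ["b7", "b8"]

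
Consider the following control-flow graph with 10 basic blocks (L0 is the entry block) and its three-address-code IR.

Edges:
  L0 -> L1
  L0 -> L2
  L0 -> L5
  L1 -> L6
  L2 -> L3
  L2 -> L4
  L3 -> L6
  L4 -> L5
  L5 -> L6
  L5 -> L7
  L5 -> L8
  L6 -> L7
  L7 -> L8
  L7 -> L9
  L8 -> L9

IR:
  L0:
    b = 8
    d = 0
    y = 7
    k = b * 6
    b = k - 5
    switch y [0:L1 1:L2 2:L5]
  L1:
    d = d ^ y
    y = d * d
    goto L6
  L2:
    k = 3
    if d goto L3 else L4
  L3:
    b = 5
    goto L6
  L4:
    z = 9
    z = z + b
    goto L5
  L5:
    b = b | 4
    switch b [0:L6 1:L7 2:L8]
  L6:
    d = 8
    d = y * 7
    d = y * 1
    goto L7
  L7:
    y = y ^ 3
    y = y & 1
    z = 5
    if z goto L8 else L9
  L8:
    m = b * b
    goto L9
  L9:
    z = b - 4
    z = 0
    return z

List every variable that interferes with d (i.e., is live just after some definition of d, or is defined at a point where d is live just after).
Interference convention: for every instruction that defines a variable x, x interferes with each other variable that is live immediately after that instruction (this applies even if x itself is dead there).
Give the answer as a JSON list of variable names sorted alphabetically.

Answer: ["b", "k", "y"]

Working:
def/use:
  L0 def {b,d,k,y} use ∅
  L1 def {d,y} use {d,y}
  L2 def {k} use {d}
  L3 def {b} use ∅
  L4 def {z} use {b}
  L5 def {b} use {b}
  L6 def {d} use {y}
  L7 def {y,z} use {y}
  L8 def {m} use {b}
  L9 def {z} use {b}

Live sets:
  L0: in=∅ out={b,d,y}
  L1: in={b,d,y} out={b,y}
  L2: in={b,d,y} out={b,y}
  L3: in={y} out={b,y}
  L4: in={b,y} out={b,y}
  L5: in={b,y} out={b,y}
  L6: in={b,y} out={b,y}
  L7: in={b,y} out={b}
  L8: in={b} out={b}
  L9: in={b} out=∅

Interfere edges:
  b↔{d,k,m,y,z}
  d↔{b,k,y}
  k↔{b,d,y}
  m↔{b}
  y↔{b,d,k,z}
  z↔{b,y}

N(d) = ["b", "k", "y"]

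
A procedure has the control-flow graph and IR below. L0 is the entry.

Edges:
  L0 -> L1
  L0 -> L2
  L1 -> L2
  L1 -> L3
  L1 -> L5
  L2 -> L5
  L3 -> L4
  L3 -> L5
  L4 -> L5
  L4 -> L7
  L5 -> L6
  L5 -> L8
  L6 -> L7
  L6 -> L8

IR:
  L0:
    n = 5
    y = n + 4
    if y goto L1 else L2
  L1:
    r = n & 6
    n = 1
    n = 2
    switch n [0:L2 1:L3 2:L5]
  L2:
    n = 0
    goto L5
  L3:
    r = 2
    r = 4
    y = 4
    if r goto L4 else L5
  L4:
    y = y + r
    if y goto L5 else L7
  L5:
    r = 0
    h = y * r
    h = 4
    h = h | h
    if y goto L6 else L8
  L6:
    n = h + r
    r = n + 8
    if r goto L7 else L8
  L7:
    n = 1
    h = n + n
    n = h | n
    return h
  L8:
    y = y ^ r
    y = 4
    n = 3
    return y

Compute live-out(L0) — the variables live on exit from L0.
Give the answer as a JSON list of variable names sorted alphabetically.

def/use:
  L0: {n,y} / ∅
  L1: {n,r} / {n}
  L2: {n} / ∅
  L3: {r,y} / ∅
  L4: {y} / {r,y}
  L5: {h,r} / {y}
  L6: {n,r} / {h,r}
  L7: {h,n} / ∅
  L8: {n,y} / {r,y}

Live sets:
  live L0: ∅→{n,y}
  live L1: {n,y}→{y}
  live L2: {y}→{y}
  live L3: ∅→{r,y}
  live L4: {r,y}→{y}
  live L5: {y}→{h,r,y}
  live L6: {h,r,y}→{r,y}
  live L7: ∅→∅
  live L8: {r,y}→∅

live-out(L0) = ["n", "y"]

Answer: ["n", "y"]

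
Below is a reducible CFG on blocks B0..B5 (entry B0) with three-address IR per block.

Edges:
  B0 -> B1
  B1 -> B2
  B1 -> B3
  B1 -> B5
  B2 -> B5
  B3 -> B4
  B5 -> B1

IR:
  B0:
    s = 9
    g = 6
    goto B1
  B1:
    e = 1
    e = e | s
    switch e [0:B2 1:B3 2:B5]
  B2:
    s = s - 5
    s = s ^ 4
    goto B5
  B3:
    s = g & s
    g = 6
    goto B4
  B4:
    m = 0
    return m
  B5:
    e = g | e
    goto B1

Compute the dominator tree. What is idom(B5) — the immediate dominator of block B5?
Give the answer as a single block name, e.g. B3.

Answer: B1

Analysis:
idom tree: B1←B0 B2←B1 B3←B1 B4←B3 B5←B1
Dom∩ at merges:
  B1: preds {B0,B5}: {B0} ∩ {B0,B1,B5} = {B0}; idom=B0
  B5: preds {B1,B2}: {B0,B1} ∩ {B0,B1,B2} = {B0,B1}; idom=B1

idom(B5) = B1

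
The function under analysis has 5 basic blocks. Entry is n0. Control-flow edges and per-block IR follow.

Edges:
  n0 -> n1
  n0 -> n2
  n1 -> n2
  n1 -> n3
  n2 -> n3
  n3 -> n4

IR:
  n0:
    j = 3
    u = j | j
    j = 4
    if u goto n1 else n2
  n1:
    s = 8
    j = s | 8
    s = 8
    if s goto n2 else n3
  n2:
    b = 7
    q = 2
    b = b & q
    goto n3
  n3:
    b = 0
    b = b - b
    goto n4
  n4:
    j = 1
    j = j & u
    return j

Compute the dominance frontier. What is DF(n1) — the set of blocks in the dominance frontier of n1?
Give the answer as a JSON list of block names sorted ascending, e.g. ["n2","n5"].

Answer: ["n2", "n3"]

Analysis:
idom tree: n1←n0 n2←n0 n3←n0 n4←n3
Join-block Dom:
  n2: preds {n0,n1}: {n0} ∩ {n0,n1} = {n0}; idom=n0
  n3: preds {n1,n2}: {n0,n1} ∩ {n0,n2} = {n0}; idom=n0

DF derivation:
  n2←n0: walk · to n0
  n2←n1: walk n1 to n0
  n3←n1: walk n1 to n0
  n3←n2: walk n2 to n0
  n0: DF=∅
  n1: DF={n2,n3}
  n2: DF={n3}
  n3: DF=∅
  n4: DF=∅

DF(n1) = ["n2", "n3"]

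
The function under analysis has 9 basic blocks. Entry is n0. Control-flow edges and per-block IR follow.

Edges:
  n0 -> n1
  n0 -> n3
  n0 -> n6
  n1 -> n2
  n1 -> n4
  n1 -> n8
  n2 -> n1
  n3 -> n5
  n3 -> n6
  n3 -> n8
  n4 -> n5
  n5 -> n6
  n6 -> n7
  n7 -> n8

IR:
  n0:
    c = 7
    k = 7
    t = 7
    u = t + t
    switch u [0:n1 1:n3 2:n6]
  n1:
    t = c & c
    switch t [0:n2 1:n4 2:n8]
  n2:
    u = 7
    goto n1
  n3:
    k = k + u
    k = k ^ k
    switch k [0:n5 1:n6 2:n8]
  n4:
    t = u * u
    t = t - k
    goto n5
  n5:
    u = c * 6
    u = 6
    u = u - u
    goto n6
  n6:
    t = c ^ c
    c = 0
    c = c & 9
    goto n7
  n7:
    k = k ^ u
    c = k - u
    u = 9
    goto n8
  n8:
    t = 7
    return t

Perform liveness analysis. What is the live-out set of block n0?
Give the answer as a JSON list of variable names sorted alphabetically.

Answer: ["c", "k", "u"]

Working:
Per-block:
  n0: def={c,k,t,u} ue=∅
  n1: def={t} ue={c}
  n2: def={u} ue=∅
  n3: def={k} ue={k,u}
  n4: def={t} ue={k,u}
  n5: def={u} ue={c}
  n6: def={c,t} ue={c}
  n7: def={c,k,u} ue={k,u}
  n8: def={t} ue=∅

Backward fixpoint:
  live n0: ∅→{c,k,u}
  live n1: {c,k,u}→{c,k,u}
  live n2: {c,k}→{c,k,u}
  live n3: {c,k,u}→{c,k,u}
  live n4: {c,k,u}→{c,k}
  live n5: {c,k}→{c,k,u}
  live n6: {c,k,u}→{k,u}
  live n7: {k,u}→∅
  live n8: ∅→∅

live-out(n0) = ["c", "k", "u"]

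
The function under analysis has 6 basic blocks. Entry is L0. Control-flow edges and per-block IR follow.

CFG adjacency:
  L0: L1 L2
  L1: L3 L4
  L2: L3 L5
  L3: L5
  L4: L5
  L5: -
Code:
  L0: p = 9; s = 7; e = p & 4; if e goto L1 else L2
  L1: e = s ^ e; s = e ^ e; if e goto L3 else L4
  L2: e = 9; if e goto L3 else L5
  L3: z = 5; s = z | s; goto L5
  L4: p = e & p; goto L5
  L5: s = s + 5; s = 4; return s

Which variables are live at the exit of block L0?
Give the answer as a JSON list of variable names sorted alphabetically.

Answer: ["e", "p", "s"]

Working:
def/use:
  L0 def {e,p,s} use ∅
  L1 def {e,s} use {e,s}
  L2 def {e} use ∅
  L3 def {s,z} use {s}
  L4 def {p} use {e,p}
  L5 def {s} use {s}

Backward fixpoint:
  live L0: ∅→{e,p,s}
  live L1: {e,p,s}→{e,p,s}
  live L2: {s}→{s}
  live L3: {s}→{s}
  live L4: {e,p,s}→{s}
  live L5: {s}→∅

live-out(L0) = ["e", "p", "s"]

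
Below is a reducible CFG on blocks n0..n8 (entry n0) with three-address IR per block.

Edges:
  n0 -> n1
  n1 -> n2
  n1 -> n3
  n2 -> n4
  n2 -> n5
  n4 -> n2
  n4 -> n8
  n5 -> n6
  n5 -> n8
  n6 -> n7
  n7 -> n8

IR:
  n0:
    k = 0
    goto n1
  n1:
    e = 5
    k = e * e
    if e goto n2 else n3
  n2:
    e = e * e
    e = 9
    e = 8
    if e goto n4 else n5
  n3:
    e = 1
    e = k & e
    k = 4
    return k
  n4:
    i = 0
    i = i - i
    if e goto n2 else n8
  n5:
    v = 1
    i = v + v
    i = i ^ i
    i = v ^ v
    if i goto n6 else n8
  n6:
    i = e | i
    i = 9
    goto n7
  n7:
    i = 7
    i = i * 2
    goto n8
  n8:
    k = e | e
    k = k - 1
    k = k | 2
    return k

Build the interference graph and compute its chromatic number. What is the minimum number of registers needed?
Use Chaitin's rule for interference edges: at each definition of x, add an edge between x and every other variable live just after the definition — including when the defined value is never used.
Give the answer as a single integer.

Answer: 3

Working:
Per-block:
  n0: def={k} ue=∅
  n1: def={e,k} ue=∅
  n2: def={e} ue={e}
  n3: def={e,k} ue={k}
  n4: def={i} ue={e}
  n5: def={i,v} ue=∅
  n6: def={i} ue={e,i}
  n7: def={i} ue=∅
  n8: def={k} ue={e}

Live sets:
  n0 li=∅ lo=∅
  n1 li=∅ lo={e,k}
  n2 li={e} lo={e}
  n3 li={k} lo=∅
  n4 li={e} lo={e}
  n5 li={e} lo={e,i}
  n6 li={e,i} lo={e}
  n7 li={e} lo={e}
  n8 li={e} lo=∅

Interfere edges:
  e↔{i,k,v}
  i↔{e,v}
  k↔{e}
  v↔{e,i}

Chromatic number:
  {e,i,v} pairwise interfere (3-clique) ⇒ χ ≥ 3
  assign e→R0 i→R1 k→R1 v→R2 — no edge inside a register ⇒ χ ≤ 3
  χ = 3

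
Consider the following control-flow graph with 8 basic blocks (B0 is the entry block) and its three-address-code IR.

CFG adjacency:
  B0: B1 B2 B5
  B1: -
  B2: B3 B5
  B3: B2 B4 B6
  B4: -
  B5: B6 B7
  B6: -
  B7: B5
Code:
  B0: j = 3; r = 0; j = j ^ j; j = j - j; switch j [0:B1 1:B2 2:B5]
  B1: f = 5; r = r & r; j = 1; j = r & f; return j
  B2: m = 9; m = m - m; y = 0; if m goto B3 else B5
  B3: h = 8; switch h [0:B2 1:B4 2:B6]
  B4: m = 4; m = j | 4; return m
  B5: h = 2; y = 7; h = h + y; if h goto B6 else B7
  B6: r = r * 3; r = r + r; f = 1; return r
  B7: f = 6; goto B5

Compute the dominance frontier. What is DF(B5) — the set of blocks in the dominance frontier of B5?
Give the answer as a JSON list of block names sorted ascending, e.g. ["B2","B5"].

idom tree: B1←B0 B2←B0 B3←B2 B4←B3 B5←B0 B6←B0 B7←B5
Join-block Dom:
  B2: preds {B0,B3}: {B0} ∩ {B0,B2,B3} = {B0}; idom=B0
  B5: preds {B0,B2,B7}: {B0} ∩ {B0,B2} ∩ {B0,B5,B7} = {B0}; idom=B0
  B6: preds {B3,B5}: {B0,B2,B3} ∩ {B0,B5} = {B0}; idom=B0

DF derivation:
  B2←B0: walk · to B0
  B2←B3: walk B3→B2 to B0
  B5←B0: walk · to B0
  B5←B2: walk B2 to B0
  B5←B7: walk B7→B5 to B0
  B6←B3: walk B3→B2 to B0
  B6←B5: walk B5 to B0
  DF(B0)=∅
  DF(B1)=∅
  DF(B2)={B2,B5,B6}
  DF(B3)={B2,B6}
  DF(B4)=∅
  DF(B5)={B5,B6}
  DF(B6)=∅
  DF(B7)={B5}

DF(B5) = ["B5", "B6"]

Answer: ["B5", "B6"]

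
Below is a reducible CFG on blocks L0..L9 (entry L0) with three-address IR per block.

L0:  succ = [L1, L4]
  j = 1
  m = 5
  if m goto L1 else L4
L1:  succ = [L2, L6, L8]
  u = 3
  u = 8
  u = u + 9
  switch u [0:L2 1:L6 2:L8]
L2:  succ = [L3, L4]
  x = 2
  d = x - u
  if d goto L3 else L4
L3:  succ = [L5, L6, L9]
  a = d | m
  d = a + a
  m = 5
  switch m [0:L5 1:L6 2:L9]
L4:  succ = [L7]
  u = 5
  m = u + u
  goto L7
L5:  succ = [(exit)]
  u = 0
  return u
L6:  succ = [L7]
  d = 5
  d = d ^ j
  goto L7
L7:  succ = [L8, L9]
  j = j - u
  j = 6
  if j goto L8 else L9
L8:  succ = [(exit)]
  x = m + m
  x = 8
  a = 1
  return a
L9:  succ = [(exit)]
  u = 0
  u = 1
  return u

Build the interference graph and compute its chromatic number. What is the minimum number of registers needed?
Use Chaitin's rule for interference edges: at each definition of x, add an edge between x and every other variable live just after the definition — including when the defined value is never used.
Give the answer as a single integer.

Answer: 4

Working:
Block summaries:
  L0 def {j,m} use ∅
  L1 def {u} use ∅
  L2 def {d,x} use {u}
  L3 def {a,d,m} use {d,m}
  L4 def {m,u} use ∅
  L5 def {u} use ∅
  L6 def {d} use {j}
  L7 def {j} use {j,u}
  L8 def {a,x} use {m}
  L9 def {u} use ∅

Backward fixpoint:
  L0: in=∅ out={j,m}
  L1: in={j,m} out={j,m,u}
  L2: in={j,m,u} out={d,j,m,u}
  L3: in={d,j,m,u} out={j,m,u}
  L4: in={j} out={j,m,u}
  L5: in=∅ out=∅
  L6: in={j,m,u} out={j,m,u}
  L7: in={j,m,u} out={m}
  L8: in={m} out=∅
  L9: in=∅ out=∅

Interfere edges:
  a: {j,u}
  d: {j,m,u}
  j: {a,d,m,u,x}
  m: {d,j,u,x}
  u: {a,d,j,m,x}
  x: {j,m,u}

Colouring:
  {d,j,m,u} pairwise interfere (4-clique) ⇒ χ ≥ 4
  4-colouring: r0={j}  r1={u}  r2={a,m}  r3={d,x}
  χ = 4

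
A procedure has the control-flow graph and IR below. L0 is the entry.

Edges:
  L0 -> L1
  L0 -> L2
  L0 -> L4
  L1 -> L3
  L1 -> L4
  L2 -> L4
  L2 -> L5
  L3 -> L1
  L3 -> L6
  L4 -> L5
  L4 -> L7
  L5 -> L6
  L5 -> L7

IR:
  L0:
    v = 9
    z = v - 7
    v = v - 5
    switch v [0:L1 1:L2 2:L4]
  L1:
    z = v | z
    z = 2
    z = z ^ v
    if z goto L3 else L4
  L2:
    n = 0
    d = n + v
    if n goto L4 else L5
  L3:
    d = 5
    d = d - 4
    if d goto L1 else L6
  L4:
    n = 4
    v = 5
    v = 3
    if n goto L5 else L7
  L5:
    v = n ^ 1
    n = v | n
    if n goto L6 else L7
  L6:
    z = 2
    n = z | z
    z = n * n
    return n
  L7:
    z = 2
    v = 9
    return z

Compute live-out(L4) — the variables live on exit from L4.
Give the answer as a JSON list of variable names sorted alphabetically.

def/use:
  L0 def {v,z} use ∅
  L1 def {z} use {v,z}
  L2 def {d,n} use {v}
  L3 def {d} use ∅
  L4 def {n,v} use ∅
  L5 def {n,v} use {n}
  L6 def {n,z} use ∅
  L7 def {v,z} use ∅

Backward fixpoint:
  live L0: ∅→{v,z}
  live L1: {v,z}→{v,z}
  live L2: {v}→{n}
  live L3: {v,z}→{v,z}
  live L4: ∅→{n}
  live L5: {n}→∅
  live L6: ∅→∅
  live L7: ∅→∅

live-out(L4) = ["n"]

Answer: ["n"]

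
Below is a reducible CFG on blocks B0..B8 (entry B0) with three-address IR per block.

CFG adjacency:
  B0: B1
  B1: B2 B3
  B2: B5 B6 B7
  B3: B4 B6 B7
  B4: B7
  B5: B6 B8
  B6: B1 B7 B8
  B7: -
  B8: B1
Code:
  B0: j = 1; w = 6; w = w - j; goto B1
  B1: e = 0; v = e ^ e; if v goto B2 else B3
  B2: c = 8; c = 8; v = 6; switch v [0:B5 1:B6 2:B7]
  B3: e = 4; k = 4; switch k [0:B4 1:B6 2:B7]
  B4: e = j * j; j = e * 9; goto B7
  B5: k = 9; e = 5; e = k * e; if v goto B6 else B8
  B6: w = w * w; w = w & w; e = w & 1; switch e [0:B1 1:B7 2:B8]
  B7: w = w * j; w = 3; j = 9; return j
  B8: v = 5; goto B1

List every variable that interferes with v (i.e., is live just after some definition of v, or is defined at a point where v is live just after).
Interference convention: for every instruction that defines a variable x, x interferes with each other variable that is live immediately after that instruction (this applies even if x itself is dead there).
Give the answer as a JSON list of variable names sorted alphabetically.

Answer: ["e", "j", "k", "w"]

Analysis:
Per-block:
  B0 def {j,w} use ∅
  B1 def {e,v} use ∅
  B2 def {c,v} use ∅
  B3 def {e,k} use ∅
  B4 def {e,j} use {j}
  B5 def {e,k} use {v}
  B6 def {e,w} use {w}
  B7 def {j,w} use {j,w}
  B8 def {v} use ∅

Live sets:
  live B0: ∅→{j,w}
  live B1: {j,w}→{j,w}
  live B2: {j,w}→{j,v,w}
  live B3: {j,w}→{j,w}
  live B4: {j,w}→{j,w}
  live B5: {j,v,w}→{j,w}
  live B6: {j,w}→{j,w}
  live B7: {j,w}→∅
  live B8: {j,w}→{j,w}

Interference:
  c↔{j,w}
  e↔{j,k,v,w}
  j↔{c,e,k,v,w}
  k↔{e,j,v,w}
  v↔{e,j,k,w}
  w↔{c,e,j,k,v}

N(v) = ["e", "j", "k", "w"]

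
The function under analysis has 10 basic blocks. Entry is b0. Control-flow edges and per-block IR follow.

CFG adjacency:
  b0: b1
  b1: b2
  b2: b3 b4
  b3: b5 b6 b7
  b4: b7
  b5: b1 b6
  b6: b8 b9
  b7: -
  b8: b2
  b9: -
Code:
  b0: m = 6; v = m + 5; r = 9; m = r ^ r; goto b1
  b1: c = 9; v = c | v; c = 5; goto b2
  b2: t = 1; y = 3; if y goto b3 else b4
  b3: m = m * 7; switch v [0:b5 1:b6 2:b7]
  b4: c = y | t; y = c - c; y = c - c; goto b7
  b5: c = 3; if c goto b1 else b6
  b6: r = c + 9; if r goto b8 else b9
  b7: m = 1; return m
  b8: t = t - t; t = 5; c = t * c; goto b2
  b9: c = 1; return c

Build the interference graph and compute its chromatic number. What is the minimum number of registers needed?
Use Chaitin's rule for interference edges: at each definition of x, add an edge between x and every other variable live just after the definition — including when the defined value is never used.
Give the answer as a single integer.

Per-block:
  b0 def {m,r,v} use ∅
  b1 def {c,v} use {v}
  b2 def {t,y} use ∅
  b3 def {m} use {m,v}
  b4 def {c,y} use {t,y}
  b5 def {c} use ∅
  b6 def {r} use {c}
  b7 def {m} use ∅
  b8 def {c,t} use {c,t}
  b9 def {c} use ∅

Backward fixpoint:
  b0: in=∅ out={m,v}
  b1: in={m,v} out={c,m,v}
  b2: in={c,m,v} out={c,m,t,v,y}
  b3: in={c,m,t,v} out={c,m,t,v}
  b4: in={t,y} out=∅
  b5: in={m,t,v} out={c,m,t,v}
  b6: in={c,m,t,v} out={c,m,t,v}
  b7: in=∅ out=∅
  b8: in={c,m,t,v} out={c,m,v}
  b9: in=∅ out=∅

Conflict graph:
  c↔{m,r,t,v,y}
  m↔{c,r,t,v,y}
  r↔{c,m,t,v}
  t↔{c,m,r,v,y}
  v↔{c,m,r,t,y}
  y↔{c,m,t,v}

Colouring:
  {c,m,r,t,v} pairwise interfere (5-clique) ⇒ χ ≥ 5
  assign c→r0 m→r1 r→r4 t→r2 v→r3 y→r4 — no edge inside a register ⇒ χ ≤ 5
  χ = 5

Answer: 5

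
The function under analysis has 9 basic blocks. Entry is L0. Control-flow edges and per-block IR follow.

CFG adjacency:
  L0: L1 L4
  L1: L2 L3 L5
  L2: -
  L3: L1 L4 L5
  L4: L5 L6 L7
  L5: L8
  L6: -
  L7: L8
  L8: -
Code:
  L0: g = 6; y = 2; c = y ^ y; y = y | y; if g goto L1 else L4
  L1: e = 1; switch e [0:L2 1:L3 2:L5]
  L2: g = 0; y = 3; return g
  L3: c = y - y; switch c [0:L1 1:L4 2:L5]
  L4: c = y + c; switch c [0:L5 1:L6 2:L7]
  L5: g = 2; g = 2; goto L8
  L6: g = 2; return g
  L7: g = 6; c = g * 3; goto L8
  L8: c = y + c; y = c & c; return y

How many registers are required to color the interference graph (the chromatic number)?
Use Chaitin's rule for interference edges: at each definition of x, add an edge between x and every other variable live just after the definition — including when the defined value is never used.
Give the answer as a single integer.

Block summaries:
  L0: {c,g,y} / ∅
  L1: {e} / ∅
  L2: {g,y} / ∅
  L3: {c} / {y}
  L4: {c} / {c,y}
  L5: {g} / ∅
  L6: {g} / ∅
  L7: {c,g} / ∅
  L8: {c,y} / {c,y}

Live sets:
  L0 li=∅ lo={c,y}
  L1 li={c,y} lo={c,y}
  L2 li=∅ lo=∅
  L3 li={y} lo={c,y}
  L4 li={c,y} lo={c,y}
  L5 li={c,y} lo={c,y}
  L6 li=∅ lo=∅
  L7 li={y} lo={c,y}
  L8 li={c,y} lo=∅

Interfere edges:
  c↔{e,g,y}
  e↔{c,y}
  g↔{c,y}
  y↔{c,e,g}

Chromatic number:
  clique {c,e,y} ⇒ need ≥ 3
  assign c→r0 e→r2 g→r2 y→r1 — no edge inside a register ⇒ χ ≤ 3
  χ = 3

Answer: 3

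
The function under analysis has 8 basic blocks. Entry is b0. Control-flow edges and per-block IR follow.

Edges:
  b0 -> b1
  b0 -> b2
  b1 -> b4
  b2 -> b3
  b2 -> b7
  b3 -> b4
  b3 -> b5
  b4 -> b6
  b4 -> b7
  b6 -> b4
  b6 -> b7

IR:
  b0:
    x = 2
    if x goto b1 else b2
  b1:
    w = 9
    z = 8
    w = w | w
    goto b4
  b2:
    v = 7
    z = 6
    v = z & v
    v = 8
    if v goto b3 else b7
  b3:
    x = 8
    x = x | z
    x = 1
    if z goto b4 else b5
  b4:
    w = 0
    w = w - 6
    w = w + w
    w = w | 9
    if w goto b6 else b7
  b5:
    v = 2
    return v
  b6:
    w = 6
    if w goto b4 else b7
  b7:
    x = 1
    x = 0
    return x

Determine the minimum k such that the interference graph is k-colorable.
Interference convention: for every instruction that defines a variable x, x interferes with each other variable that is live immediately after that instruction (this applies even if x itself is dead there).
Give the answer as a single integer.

def/use:
  b0 def {x} use ∅
  b1 def {w,z} use ∅
  b2 def {v,z} use ∅
  b3 def {x} use {z}
  b4 def {w} use ∅
  b5 def {v} use ∅
  b6 def {w} use ∅
  b7 def {x} use ∅

Liveness:
  b0: in=∅ out=∅
  b1: in=∅ out=∅
  b2: in=∅ out={z}
  b3: in={z} out=∅
  b4: in=∅ out=∅
  b5: in=∅ out=∅
  b6: in=∅ out=∅
  b7: in=∅ out=∅

Interfere edges:
  v: {z}
  w: {z}
  x: {z}
  z: {v,w,x}

Chromatic number:
  lower bound: {v,z} mutually conflict ⇒ χ ≥ 2
  assign v→r1 w→r1 x→r1 z→r0 — no edge inside a register ⇒ χ ≤ 2
  χ = 2

Answer: 2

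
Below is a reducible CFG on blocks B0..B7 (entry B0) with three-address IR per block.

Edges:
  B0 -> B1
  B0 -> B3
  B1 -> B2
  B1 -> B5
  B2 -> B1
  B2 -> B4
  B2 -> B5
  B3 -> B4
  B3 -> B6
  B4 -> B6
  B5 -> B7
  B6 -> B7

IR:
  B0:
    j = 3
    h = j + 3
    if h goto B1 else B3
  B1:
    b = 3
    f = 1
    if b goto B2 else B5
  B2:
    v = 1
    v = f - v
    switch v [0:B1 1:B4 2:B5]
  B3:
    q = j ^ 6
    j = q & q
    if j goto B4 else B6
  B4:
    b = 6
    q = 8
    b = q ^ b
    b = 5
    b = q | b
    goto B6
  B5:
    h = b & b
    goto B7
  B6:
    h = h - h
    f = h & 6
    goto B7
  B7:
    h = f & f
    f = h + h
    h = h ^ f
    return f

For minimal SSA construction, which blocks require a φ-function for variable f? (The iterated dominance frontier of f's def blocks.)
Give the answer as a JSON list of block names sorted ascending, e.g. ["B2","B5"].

Answer: ["B1", "B4", "B6", "B7"]

Analysis:
idom tree: B1←B0 B2←B1 B3←B0 B4←B0 B5←B1 B6←B0 B7←B0
Dom at joins:
  B1: preds {B0,B2}: {B0} ∩ {B0,B1,B2} = {B0}; idom=B0
  B4: preds {B2,B3}: {B0,B1,B2} ∩ {B0,B3} = {B0}; idom=B0
  B5: preds {B1,B2}: {B0,B1} ∩ {B0,B1,B2} = {B0,B1}; idom=B1
  B6: preds {B3,B4}: {B0,B3} ∩ {B0,B4} = {B0}; idom=B0
  B7: preds {B5,B6}: {B0,B1,B5} ∩ {B0,B6} = {B0}; idom=B0

DF derivation:
  B1←B0: walk · to B0
  B1←B2: walk B2→B1 to B0
  B4←B2: walk B2→B1 to B0
  B4←B3: walk B3 to B0
  B5←B1: walk · to B1
  B5←B2: walk B2 to B1
  B6←B3: walk B3 to B0
  B6←B4: walk B4 to B0
  B7←B5: walk B5→B1 to B0
  B7←B6: walk B6 to B0
  DF(B0)=∅
  DF(B1)={B1,B4,B7}
  DF(B2)={B1,B4,B5}
  DF(B3)={B4,B6}
  DF(B4)={B6}
  DF(B5)={B7}
  DF(B6)={B7}
  DF(B7)=∅

φ for f: defs {B1,B6,B7}
  DF⁺ = {B1,B4,B6,B7}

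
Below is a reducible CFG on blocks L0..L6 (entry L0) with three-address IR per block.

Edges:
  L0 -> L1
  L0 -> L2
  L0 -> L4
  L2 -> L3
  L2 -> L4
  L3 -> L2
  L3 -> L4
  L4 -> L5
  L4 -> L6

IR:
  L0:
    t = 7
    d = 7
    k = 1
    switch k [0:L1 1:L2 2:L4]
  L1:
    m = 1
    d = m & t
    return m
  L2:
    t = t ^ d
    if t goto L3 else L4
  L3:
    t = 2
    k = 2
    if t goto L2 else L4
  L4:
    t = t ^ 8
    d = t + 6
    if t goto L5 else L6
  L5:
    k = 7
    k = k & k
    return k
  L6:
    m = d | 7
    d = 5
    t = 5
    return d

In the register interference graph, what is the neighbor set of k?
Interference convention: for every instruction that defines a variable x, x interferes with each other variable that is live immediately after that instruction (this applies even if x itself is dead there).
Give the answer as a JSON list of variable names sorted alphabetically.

def/use:
  L0: {d,k,t} / ∅
  L1: {d,m} / {t}
  L2: {t} / {d,t}
  L3: {k,t} / ∅
  L4: {d,t} / {t}
  L5: {k} / ∅
  L6: {d,m,t} / {d}

Live sets:
  live L0: ∅→{d,t}
  live L1: {t}→∅
  live L2: {d,t}→{d,t}
  live L3: {d}→{d,t}
  live L4: {t}→{d}
  live L5: ∅→∅
  live L6: {d}→∅

Conflict graph:
  d — {k,m,t}
  k — {d,t}
  m — {d,t}
  t — {d,k,m}

N(k) = ["d", "t"]

Answer: ["d", "t"]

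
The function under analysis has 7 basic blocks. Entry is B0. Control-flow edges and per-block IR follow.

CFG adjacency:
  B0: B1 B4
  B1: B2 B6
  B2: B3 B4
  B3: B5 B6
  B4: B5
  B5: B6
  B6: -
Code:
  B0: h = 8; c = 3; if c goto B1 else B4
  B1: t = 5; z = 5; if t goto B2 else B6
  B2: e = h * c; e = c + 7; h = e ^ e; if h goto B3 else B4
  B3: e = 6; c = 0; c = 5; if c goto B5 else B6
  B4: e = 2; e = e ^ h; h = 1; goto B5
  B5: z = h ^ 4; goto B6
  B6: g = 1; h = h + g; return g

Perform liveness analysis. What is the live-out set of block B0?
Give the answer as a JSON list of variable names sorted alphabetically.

Answer: ["c", "h"]

Derivation:
def/use:
  B0 def {c,h} use ∅
  B1 def {t,z} use ∅
  B2 def {e,h} use {c,h}
  B3 def {c,e} use ∅
  B4 def {e,h} use {h}
  B5 def {z} use {h}
  B6 def {g,h} use {h}

Backward fixpoint:
  B0: in=∅ out={c,h}
  B1: in={c,h} out={c,h}
  B2: in={c,h} out={h}
  B3: in={h} out={h}
  B4: in={h} out={h}
  B5: in={h} out={h}
  B6: in={h} out=∅

live-out(B0) = ["c", "h"]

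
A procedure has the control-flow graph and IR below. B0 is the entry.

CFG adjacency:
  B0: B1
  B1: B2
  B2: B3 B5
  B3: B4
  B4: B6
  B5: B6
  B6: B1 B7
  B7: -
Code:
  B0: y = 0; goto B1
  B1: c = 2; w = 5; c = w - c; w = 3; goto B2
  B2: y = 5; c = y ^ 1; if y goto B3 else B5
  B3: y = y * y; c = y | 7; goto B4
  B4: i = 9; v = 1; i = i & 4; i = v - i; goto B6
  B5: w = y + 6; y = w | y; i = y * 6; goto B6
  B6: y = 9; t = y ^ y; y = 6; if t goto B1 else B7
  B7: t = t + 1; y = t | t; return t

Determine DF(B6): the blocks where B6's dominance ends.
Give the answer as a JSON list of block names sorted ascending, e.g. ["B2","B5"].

idom tree: B1←B0 B2←B1 B3←B2 B4←B3 B5←B2 B6←B2 B7←B6
Dom at joins:
  B1: preds {B0,B6}: {B0} ∩ {B0,B1,B2,B6} = {B0}; idom=B0
  B6: preds {B4,B5}: {B0,B1,B2,B3,B4} ∩ {B0,B1,B2,B5} = {B0,B1,B2}; idom=B2

Frontier:
  B1←B0: walk · to B0
  B1←B6: walk B6→B2→B1 to B0
  B6←B4: walk B4→B3 to B2
  B6←B5: walk B5 to B2
  B0 → ∅
  B1 → {B1}
  B2 → {B1}
  B3 → {B6}
  B4 → {B6}
  B5 → {B6}
  B6 → {B1}
  B7 → ∅

DF(B6) = ["B1"]

Answer: ["B1"]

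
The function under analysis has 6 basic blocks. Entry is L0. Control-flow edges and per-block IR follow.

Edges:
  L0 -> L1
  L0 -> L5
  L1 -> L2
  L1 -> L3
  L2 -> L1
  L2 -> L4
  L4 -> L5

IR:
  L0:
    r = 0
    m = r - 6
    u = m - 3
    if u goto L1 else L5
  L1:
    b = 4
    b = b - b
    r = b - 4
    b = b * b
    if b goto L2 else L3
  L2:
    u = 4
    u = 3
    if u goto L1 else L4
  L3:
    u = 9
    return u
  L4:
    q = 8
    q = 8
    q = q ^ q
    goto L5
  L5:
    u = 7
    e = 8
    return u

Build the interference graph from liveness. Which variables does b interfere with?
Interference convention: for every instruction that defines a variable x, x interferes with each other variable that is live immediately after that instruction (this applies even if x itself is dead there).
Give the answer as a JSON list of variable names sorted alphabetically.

Answer: ["r"]

Working:
Per-block:
  L0: {m,r,u} / ∅
  L1: {b,r} / ∅
  L2: {u} / ∅
  L3: {u} / ∅
  L4: {q} / ∅
  L5: {e,u} / ∅

Live sets:
  L0: in=∅ out=∅
  L1: in=∅ out=∅
  L2: in=∅ out=∅
  L3: in=∅ out=∅
  L4: in=∅ out=∅
  L5: in=∅ out=∅

Interfere edges:
  b↔{r}
  e↔{u}
  m↔∅
  q↔∅
  r↔{b}
  u↔{e}

N(b) = ["r"]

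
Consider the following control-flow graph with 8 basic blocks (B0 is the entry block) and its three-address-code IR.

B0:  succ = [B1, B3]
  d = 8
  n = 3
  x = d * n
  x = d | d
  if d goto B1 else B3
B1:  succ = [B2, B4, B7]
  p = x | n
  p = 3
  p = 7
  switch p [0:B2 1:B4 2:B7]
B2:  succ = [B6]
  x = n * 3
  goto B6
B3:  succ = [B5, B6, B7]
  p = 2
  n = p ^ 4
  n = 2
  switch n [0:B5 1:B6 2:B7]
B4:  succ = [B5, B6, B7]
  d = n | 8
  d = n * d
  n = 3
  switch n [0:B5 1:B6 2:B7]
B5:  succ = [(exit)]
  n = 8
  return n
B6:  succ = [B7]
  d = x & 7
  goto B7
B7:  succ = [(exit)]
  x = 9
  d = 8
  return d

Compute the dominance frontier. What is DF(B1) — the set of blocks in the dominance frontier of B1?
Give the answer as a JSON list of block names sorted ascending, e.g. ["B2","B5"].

idom tree: B1←B0 B2←B1 B3←B0 B4←B1 B5←B0 B6←B0 B7←B0
Dom at joins:
  B5: preds {B3,B4}: {B0,B3} ∩ {B0,B1,B4} = {B0}; idom=B0
  B6: preds {B2,B3,B4}: {B0,B1,B2} ∩ {B0,B3} ∩ {B0,B1,B4} = {B0}; idom=B0
  B7: preds {B1,B3,B4,B6}: {B0,B1} ∩ {B0,B3} ∩ {B0,B1,B4} ∩ {B0,B6} = {B0}; idom=B0

Frontier:
  B5←B3: walk B3 to B0
  B5←B4: walk B4→B1 to B0
  B6←B2: walk B2→B1 to B0
  B6←B3: walk B3 to B0
  B6←B4: walk B4→B1 to B0
  B7←B1: walk B1 to B0
  B7←B3: walk B3 to B0
  B7←B4: walk B4→B1 to B0
  B7←B6: walk B6 to B0
  DF(B0)=∅
  DF(B1)={B5,B6,B7}
  DF(B2)={B6}
  DF(B3)={B5,B6,B7}
  DF(B4)={B5,B6,B7}
  DF(B5)=∅
  DF(B6)={B7}
  DF(B7)=∅

DF(B1) = ["B5", "B6", "B7"]

Answer: ["B5", "B6", "B7"]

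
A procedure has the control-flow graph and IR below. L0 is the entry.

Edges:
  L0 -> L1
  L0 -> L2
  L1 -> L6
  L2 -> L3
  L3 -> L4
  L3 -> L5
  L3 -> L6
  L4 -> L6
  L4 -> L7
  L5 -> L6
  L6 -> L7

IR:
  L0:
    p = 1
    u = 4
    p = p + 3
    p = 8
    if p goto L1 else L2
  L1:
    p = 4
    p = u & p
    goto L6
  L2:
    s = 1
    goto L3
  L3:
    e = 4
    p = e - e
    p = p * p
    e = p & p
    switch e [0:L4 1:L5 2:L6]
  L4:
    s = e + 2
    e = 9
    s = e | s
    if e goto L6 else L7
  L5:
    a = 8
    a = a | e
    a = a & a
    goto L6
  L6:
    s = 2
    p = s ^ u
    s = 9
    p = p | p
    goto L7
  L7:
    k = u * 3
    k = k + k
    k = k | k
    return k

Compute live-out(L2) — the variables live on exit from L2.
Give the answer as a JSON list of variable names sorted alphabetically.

Block summaries:
  L0: {p,u} / ∅
  L1: {p} / {u}
  L2: {s} / ∅
  L3: {e,p} / ∅
  L4: {e,s} / {e}
  L5: {a} / {e}
  L6: {p,s} / {u}
  L7: {k} / {u}

Liveness:
  L0 li=∅ lo={u}
  L1 li={u} lo={u}
  L2 li={u} lo={u}
  L3 li={u} lo={e,u}
  L4 li={e,u} lo={u}
  L5 li={e,u} lo={u}
  L6 li={u} lo={u}
  L7 li={u} lo=∅

live-out(L2) = ["u"]

Answer: ["u"]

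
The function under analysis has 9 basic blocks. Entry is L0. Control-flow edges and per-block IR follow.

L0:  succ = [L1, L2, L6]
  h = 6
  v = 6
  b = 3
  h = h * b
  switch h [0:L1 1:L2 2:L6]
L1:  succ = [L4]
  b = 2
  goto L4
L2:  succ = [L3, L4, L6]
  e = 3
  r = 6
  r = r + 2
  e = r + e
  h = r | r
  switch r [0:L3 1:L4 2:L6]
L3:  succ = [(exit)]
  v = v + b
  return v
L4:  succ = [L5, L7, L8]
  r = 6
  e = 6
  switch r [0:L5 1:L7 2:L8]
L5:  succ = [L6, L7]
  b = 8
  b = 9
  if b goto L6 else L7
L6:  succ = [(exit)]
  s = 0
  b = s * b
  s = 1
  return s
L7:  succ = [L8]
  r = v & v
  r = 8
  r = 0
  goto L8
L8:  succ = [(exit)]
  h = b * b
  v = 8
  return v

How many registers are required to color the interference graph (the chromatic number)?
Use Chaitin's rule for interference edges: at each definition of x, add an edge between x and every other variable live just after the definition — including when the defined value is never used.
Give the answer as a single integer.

def/use:
  L0: def={b,h,v} ue=∅
  L1: def={b} ue=∅
  L2: def={e,h,r} ue=∅
  L3: def={v} ue={b,v}
  L4: def={e,r} ue=∅
  L5: def={b} ue=∅
  L6: def={b,s} ue={b}
  L7: def={r} ue={v}
  L8: def={h,v} ue={b}

Backward fixpoint:
  L0: in=∅ out={b,v}
  L1: in={v} out={b,v}
  L2: in={b,v} out={b,v}
  L3: in={b,v} out=∅
  L4: in={b,v} out={b,v}
  L5: in={v} out={b,v}
  L6: in={b} out=∅
  L7: in={b,v} out={b}
  L8: in={b} out=∅

Conflict graph:
  b — {e,h,r,s,v}
  e — {b,r,v}
  h — {b,r,v}
  r — {b,e,h,v}
  s — {b}
  v — {b,e,h,r}

Chromatic number:
  {b,e,r,v} pairwise interfere (4-clique) ⇒ χ ≥ 4
  4-colouring: c0={b}  c1={r,s}  c2={v}  c3={e,h}
  χ = 4

Answer: 4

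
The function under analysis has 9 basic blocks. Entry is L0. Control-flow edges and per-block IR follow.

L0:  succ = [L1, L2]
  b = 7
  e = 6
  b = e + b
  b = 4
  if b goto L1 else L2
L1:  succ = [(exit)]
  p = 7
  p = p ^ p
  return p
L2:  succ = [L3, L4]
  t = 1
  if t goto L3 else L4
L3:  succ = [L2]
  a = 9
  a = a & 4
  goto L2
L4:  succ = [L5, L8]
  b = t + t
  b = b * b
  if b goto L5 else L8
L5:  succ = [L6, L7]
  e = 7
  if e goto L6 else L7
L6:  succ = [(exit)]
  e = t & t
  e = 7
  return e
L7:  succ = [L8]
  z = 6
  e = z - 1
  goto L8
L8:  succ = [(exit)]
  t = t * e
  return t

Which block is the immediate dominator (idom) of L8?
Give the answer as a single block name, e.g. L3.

Answer: L4

Analysis:
idom tree: L1←L0 L2←L0 L3←L2 L4←L2 L5←L4 L6←L5 L7←L5 L8←L4
Dom at joins:
  L2: preds {L0,L3}: {L0} ∩ {L0,L2,L3} = {L0}; idom=L0
  L8: preds {L4,L7}: {L0,L2,L4} ∩ {L0,L2,L4,L5,L7} = {L0,L2,L4}; idom=L4

idom(L8) = L4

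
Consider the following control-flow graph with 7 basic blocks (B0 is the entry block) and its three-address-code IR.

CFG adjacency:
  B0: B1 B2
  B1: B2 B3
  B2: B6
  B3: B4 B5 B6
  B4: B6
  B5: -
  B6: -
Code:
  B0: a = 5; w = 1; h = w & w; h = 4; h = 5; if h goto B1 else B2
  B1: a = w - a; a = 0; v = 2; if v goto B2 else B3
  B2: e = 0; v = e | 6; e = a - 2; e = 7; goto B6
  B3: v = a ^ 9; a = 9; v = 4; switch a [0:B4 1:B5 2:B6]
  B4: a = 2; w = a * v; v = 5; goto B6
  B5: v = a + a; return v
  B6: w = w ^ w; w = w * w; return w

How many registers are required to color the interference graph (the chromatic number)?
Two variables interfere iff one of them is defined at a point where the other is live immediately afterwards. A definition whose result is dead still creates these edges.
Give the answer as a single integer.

Answer: 3

Derivation:
def/use:
  B0: {a,h,w} / ∅
  B1: {a,v} / {a,w}
  B2: {e,v} / {a}
  B3: {a,v} / {a}
  B4: {a,v,w} / {v}
  B5: {v} / {a}
  B6: {w} / {w}

Live sets:
  live B0: ∅→{a,w}
  live B1: {a,w}→{a,w}
  live B2: {a,w}→{w}
  live B3: {a,w}→{a,v,w}
  live B4: {v}→{w}
  live B5: {a}→∅
  live B6: {w}→∅

Interfere edges:
  a↔{e,h,v,w}
  e↔{a,w}
  h↔{a,w}
  v↔{a,w}
  w↔{a,e,h,v}

Registers:
  clique {a,e,w} ⇒ need ≥ 3
  3-colouring: R0={a}  R1={w}  R2={e,h,v}
  χ = 3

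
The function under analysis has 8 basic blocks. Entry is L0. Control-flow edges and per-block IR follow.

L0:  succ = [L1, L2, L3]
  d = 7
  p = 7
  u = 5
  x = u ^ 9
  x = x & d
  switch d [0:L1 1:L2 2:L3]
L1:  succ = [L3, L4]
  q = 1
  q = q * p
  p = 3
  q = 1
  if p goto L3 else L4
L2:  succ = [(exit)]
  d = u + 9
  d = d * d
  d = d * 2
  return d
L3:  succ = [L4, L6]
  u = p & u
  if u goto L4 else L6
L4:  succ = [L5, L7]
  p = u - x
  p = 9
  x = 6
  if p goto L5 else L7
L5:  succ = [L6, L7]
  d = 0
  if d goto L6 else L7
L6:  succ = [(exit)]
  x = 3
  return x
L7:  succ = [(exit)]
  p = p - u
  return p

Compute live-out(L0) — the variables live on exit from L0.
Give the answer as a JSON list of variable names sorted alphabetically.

Block summaries:
  L0 def {d,p,u,x} use ∅
  L1 def {p,q} use {p}
  L2 def {d} use {u}
  L3 def {u} use {p,u}
  L4 def {p,x} use {u,x}
  L5 def {d} use ∅
  L6 def {x} use ∅
  L7 def {p} use {p,u}

Liveness:
  L0 li=∅ lo={p,u,x}
  L1 li={p,u,x} lo={p,u,x}
  L2 li={u} lo=∅
  L3 li={p,u,x} lo={u,x}
  L4 li={u,x} lo={p,u}
  L5 li={p,u} lo={p,u}
  L6 li=∅ lo=∅
  L7 li={p,u} lo=∅

live-out(L0) = ["p", "u", "x"]

Answer: ["p", "u", "x"]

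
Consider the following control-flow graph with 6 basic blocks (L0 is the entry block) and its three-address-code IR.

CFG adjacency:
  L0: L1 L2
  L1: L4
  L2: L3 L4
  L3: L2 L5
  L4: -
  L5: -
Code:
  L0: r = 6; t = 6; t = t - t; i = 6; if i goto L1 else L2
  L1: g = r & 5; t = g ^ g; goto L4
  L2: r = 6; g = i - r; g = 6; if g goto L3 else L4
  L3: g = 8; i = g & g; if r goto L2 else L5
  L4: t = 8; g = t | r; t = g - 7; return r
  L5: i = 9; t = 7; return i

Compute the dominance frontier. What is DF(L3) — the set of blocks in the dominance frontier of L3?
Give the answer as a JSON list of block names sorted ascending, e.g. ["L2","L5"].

Answer: ["L2"]

Derivation:
idom tree: L1←L0 L2←L0 L3←L2 L4←L0 L5←L3
Dom∩ at merges:
  L2: preds {L0,L3}: {L0} ∩ {L0,L2,L3} = {L0}; idom=L0
  L4: preds {L1,L2}: {L0,L1} ∩ {L0,L2} = {L0}; idom=L0

Frontier:
  join L2 pred L0: · stop@L0
  join L2 pred L3: L3→L2 stop@L0
  join L4 pred L1: L1 stop@L0
  join L4 pred L2: L2 stop@L0
  L0: DF=∅
  L1: DF={L4}
  L2: DF={L2,L4}
  L3: DF={L2}
  L4: DF=∅
  L5: DF=∅

DF(L3) = ["L2"]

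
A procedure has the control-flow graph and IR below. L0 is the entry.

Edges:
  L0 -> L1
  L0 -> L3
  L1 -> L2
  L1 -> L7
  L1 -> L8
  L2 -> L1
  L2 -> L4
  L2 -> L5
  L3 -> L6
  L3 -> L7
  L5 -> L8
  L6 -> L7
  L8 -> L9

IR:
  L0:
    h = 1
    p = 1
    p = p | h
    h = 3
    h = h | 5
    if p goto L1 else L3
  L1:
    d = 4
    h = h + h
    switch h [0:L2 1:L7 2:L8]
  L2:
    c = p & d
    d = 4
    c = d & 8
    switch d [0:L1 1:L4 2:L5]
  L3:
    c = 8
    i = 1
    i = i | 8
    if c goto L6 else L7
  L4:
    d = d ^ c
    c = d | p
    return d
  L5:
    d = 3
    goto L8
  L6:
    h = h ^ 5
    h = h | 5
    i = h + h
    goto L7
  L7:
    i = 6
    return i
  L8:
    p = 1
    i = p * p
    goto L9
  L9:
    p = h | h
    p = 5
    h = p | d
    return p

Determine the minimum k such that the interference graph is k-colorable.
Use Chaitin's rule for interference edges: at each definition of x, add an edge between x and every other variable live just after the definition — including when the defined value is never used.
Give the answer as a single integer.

Answer: 4

Working:
Per-block:
  L0: {h,p} / ∅
  L1: {d,h} / {h}
  L2: {c,d} / {d,p}
  L3: {c,i} / ∅
  L4: {c,d} / {c,d,p}
  L5: {d} / ∅
  L6: {h,i} / {h}
  L7: {i} / ∅
  L8: {i,p} / ∅
  L9: {h,p} / {d,h}

Liveness:
  live L0: ∅→{h,p}
  live L1: {h,p}→{d,h,p}
  live L2: {d,h,p}→{c,d,h,p}
  live L3: {h}→{h}
  live L4: {c,d,p}→∅
  live L5: {h}→{d,h}
  live L6: {h}→∅
  live L7: ∅→∅
  live L8: {d,h}→{d,h}
  live L9: {d,h}→∅

Conflict graph:
  c: {d,h,i,p}
  d: {c,h,i,p}
  h: {c,d,i,p}
  i: {c,d,h}
  p: {c,d,h}

Registers:
  {c,d,h,i} pairwise interfere (4-clique) ⇒ χ ≥ 4
  assign c→r0 d→r1 h→r2 i→r3 p→r3 — no edge inside a register ⇒ χ ≤ 4
  χ = 4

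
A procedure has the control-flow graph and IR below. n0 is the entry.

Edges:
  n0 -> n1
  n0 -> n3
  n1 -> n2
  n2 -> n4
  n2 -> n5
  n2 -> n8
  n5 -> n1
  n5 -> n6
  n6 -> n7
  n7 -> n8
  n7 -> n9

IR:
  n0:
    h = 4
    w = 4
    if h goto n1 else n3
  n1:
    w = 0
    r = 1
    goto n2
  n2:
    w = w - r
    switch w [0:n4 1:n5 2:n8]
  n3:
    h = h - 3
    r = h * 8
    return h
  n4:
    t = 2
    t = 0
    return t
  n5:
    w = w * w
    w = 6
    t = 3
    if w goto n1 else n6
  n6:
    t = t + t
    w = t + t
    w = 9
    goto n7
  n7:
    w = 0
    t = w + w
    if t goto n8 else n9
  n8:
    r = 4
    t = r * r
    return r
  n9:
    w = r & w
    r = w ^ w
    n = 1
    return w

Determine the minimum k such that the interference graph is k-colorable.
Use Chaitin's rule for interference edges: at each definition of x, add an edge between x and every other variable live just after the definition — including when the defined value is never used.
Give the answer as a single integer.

Answer: 3

Analysis:
Per-block:
  n0: {h,w} / ∅
  n1: {r,w} / ∅
  n2: {w} / {r,w}
  n3: {h,r} / {h}
  n4: {t} / ∅
  n5: {t,w} / {w}
  n6: {t,w} / {t}
  n7: {t,w} / ∅
  n8: {r,t} / ∅
  n9: {n,r,w} / {r,w}

Live sets:
  live n0: ∅→{h}
  live n1: ∅→{r,w}
  live n2: {r,w}→{r,w}
  live n3: {h}→∅
  live n4: ∅→∅
  live n5: {r,w}→{r,t}
  live n6: {r,t}→{r}
  live n7: {r}→{r,w}
  live n8: ∅→∅
  live n9: {r,w}→∅

Interference:
  h — {r,w}
  n — {w}
  r — {h,t,w}
  t — {r,w}
  w — {h,n,r,t}

Chromatic number:
  lower bound: {h,r,w} mutually conflict ⇒ χ ≥ 3
  assign h→r2 n→r1 r→r1 t→r2 w→r0 — no edge inside a register ⇒ χ ≤ 3
  χ = 3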